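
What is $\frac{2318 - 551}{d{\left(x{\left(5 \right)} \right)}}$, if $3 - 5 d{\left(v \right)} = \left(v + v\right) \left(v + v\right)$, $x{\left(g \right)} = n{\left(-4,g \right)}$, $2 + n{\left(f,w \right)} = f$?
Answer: $- \frac{2945}{47} \approx -62.66$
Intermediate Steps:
$n{\left(f,w \right)} = -2 + f$
$x{\left(g \right)} = -6$ ($x{\left(g \right)} = -2 - 4 = -6$)
$d{\left(v \right)} = \frac{3}{5} - \frac{4 v^{2}}{5}$ ($d{\left(v \right)} = \frac{3}{5} - \frac{\left(v + v\right) \left(v + v\right)}{5} = \frac{3}{5} - \frac{2 v 2 v}{5} = \frac{3}{5} - \frac{4 v^{2}}{5}$)
$\frac{2318 - 551}{d{\left(x{\left(5 \right)} \right)}} = \frac{2318 - 551}{\frac{3}{5} - \frac{4 \left(-6\right)^{2}}{5}} = \frac{1767}{\frac{3}{5} - \frac{144}{5}} = \frac{1767}{- \frac{141}{5}} = 1767 \left(- \frac{5}{141}\right) = - \frac{2945}{47}$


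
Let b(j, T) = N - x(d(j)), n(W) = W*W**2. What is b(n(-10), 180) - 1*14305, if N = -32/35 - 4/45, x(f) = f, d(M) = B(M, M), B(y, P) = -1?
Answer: -4506076/315 ≈ -14305.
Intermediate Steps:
d(M) = -1
n(W) = W**3
N = -316/315 (N = -32*1/35 - 4*1/45 = -32/35 - 4/45 = -316/315 ≈ -1.0032)
b(j, T) = -1/315 (b(j, T) = -316/315 - 1*(-1) = -316/315 + 1 = -1/315)
b(n(-10), 180) - 1*14305 = -1/315 - 1*14305 = -1/315 - 14305 = -4506076/315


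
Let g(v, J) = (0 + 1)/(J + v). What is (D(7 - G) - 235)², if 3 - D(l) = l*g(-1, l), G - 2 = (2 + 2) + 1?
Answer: 53824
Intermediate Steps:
g(v, J) = 1/(J + v)
G = 7 (G = 2 + ((2 + 2) + 1) = 2 + (4 + 1) = 2 + 5 = 7)
D(l) = 3 - l/(-1 + l) (D(l) = 3 - l/(l - 1) = 3 - l/(-1 + l))
(D(7 - G) - 235)² = ((-3 + 2*(7 - 1*7))/(-1 + (7 - 1*7)) - 235)² = ((-3 + 2*(7 - 7))/(-1 + (7 - 7)) - 235)² = ((-3 + 2*0)/(-1 + 0) - 235)² = ((-3 + 0)/(-1) - 235)² = (-1*(-3) - 235)² = (3 - 235)² = (-232)² = 53824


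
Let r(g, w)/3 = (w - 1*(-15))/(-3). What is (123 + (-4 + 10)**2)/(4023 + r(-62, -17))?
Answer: 159/4025 ≈ 0.039503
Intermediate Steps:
r(g, w) = -15 - w (r(g, w) = 3*((w - 1*(-15))/(-3)) = 3*((w + 15)*(-1/3)) = 3*((15 + w)*(-1/3)) = 3*(-5 - w/3) = -15 - w)
(123 + (-4 + 10)**2)/(4023 + r(-62, -17)) = (123 + (-4 + 10)**2)/(4023 + (-15 - 1*(-17))) = (123 + 6**2)/(4023 + (-15 + 17)) = (123 + 36)/(4023 + 2) = 159/4025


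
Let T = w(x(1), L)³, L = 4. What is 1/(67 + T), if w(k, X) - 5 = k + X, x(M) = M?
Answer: 1/1067 ≈ 0.00093721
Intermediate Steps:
w(k, X) = 5 + X + k (w(k, X) = 5 + (k + X) = 5 + (X + k) = 5 + X + k)
T = 1000 (T = (5 + 4 + 1)³ = 10³ = 1000)
1/(67 + T) = 1/(67 + 1000) = 1/1067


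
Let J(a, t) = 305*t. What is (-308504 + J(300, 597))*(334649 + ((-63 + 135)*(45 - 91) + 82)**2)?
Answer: -1361222777031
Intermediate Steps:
(-308504 + J(300, 597))*(334649 + ((-63 + 135)*(45 - 91) + 82)**2) = (-308504 + 305*597)*(334649 + ((-63 + 135)*(45 - 91) + 82)**2) = (-308504 + 182085)*(334649 + (72*(-46) + 82)**2) = -126419*(334649 + (-3312 + 82)**2) = -126419*(334649 + (-3230)**2) = -126419*(334649 + 10432900) = -126419*10767549 = -1361222777031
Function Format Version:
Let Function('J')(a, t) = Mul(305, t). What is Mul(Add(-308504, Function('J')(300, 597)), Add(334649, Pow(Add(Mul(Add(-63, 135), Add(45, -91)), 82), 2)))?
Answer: -1361222777031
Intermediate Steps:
Mul(Add(-308504, Function('J')(300, 597)), Add(334649, Pow(Add(Mul(Add(-63, 135), Add(45, -91)), 82), 2))) = Mul(Add(-308504, Mul(305, 597)), Add(334649, Pow(Add(Mul(Add(-63, 135), Add(45, -91)), 82), 2))) = Mul(Add(-308504, 182085), Add(334649, Pow(Add(Mul(72, -46), 82), 2))) = Mul(-126419, Add(334649, Pow(Add(-3312, 82), 2))) = Mul(-126419, Add(334649, Pow(-3230, 2))) = Mul(-126419, Add(334649, 10432900)) = Mul(-126419, 10767549) = -1361222777031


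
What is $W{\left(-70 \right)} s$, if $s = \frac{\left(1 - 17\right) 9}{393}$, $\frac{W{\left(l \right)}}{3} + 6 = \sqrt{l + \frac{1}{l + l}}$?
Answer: $\frac{864}{131} - \frac{7128 i \sqrt{35}}{4585} \approx 6.5954 - 9.1973 i$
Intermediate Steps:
$W{\left(l \right)} = -18 + 3 \sqrt{l + \frac{1}{2 l}}$ ($W{\left(l \right)} = -18 + 3 \sqrt{l + \frac{1}{l + l}} = -18 + 3 \sqrt{l + \frac{1}{2 l}}$)
$s = - \frac{48}{131}$ ($s = \left(-16\right) 9 \cdot \frac{1}{393} = \left(-144\right) \frac{1}{393} = - \frac{48}{131} \approx -0.36641$)
$W{\left(-70 \right)} s = \left(-18 + \frac{3 \sqrt{\frac{2}{-70} + 4 \left(-70\right)}}{2}\right) \left(- \frac{48}{131}\right) = \left(-18 + \frac{3 \sqrt{2 \left(- \frac{1}{70}\right) - 280}}{2}\right) \left(- \frac{48}{131}\right) = \left(-18 + \frac{3 \sqrt{- \frac{1}{35} - 280}}{2}\right) \left(- \frac{48}{131}\right) = \left(-18 + \frac{3 \sqrt{- \frac{9801}{35}}}{2}\right) \left(- \frac{48}{131}\right) = \left(-18 + \frac{3 \frac{99 i \sqrt{35}}{35}}{2}\right) \left(- \frac{48}{131}\right) = \left(-18 + \frac{297 i \sqrt{35}}{70}\right) \left(- \frac{48}{131}\right) = \frac{864}{131} - \frac{7128 i \sqrt{35}}{4585}$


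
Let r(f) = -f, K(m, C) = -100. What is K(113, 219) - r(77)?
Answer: -23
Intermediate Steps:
K(113, 219) - r(77) = -100 - (-1)*77 = -100 - 1*(-77) = -100 + 77 = -23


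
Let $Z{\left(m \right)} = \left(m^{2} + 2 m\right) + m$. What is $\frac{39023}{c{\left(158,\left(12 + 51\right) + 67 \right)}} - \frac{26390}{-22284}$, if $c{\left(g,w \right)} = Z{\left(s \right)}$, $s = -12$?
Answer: $\frac{24234407}{66852} \approx 362.51$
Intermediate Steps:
$Z{\left(m \right)} = m^{2} + 3 m$
$c{\left(g,w \right)} = 108$ ($c{\left(g,w \right)} = - 12 \left(3 - 12\right) = \left(-12\right) \left(-9\right) = 108$)
$\frac{39023}{c{\left(158,\left(12 + 51\right) + 67 \right)}} - \frac{26390}{-22284} = \frac{39023}{108} - \frac{26390}{-22284} = 39023 \cdot \frac{1}{108} - - \frac{13195}{11142} = \frac{39023}{108} + \frac{13195}{11142} = \frac{24234407}{66852}$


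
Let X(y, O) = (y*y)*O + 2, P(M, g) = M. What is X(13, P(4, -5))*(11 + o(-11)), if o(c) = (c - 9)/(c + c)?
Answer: 88818/11 ≈ 8074.4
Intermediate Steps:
X(y, O) = 2 + O*y² (X(y, O) = y²*O + 2 = O*y² + 2 = 2 + O*y²)
o(c) = (-9 + c)/(2*c) (o(c) = (-9 + c)/((2*c)) = (-9 + c)*(1/(2*c)) = (-9 + c)/(2*c))
X(13, P(4, -5))*(11 + o(-11)) = (2 + 4*13²)*(11 + (½)*(-9 - 11)/(-11)) = (2 + 4*169)*(11 + (½)*(-1/11)*(-20)) = (2 + 676)*(11 + 10/11) = 678*(131/11) = 88818/11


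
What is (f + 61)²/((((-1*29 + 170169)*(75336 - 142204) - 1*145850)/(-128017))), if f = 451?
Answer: 16779444224/5688533685 ≈ 2.9497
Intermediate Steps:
(f + 61)²/((((-1*29 + 170169)*(75336 - 142204) - 1*145850)/(-128017))) = (451 + 61)²/((((-1*29 + 170169)*(75336 - 142204) - 1*145850)/(-128017))) = 512²/((((-29 + 170169)*(-66868) - 145850)*(-1/128017))) = 262144/(((170140*(-66868) - 145850)*(-1/128017))) = 262144/(((-11376921520 - 145850)*(-1/128017))) = 262144/((-11377067370*(-1/128017))) = 262144/(11377067370/128017) = 262144*(128017/11377067370) = 16779444224/5688533685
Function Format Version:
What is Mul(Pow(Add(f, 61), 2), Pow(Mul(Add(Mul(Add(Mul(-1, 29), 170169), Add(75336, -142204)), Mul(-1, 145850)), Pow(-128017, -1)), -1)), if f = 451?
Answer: Rational(16779444224, 5688533685) ≈ 2.9497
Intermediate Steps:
Mul(Pow(Add(f, 61), 2), Pow(Mul(Add(Mul(Add(Mul(-1, 29), 170169), Add(75336, -142204)), Mul(-1, 145850)), Pow(-128017, -1)), -1)) = Mul(Pow(Add(451, 61), 2), Pow(Mul(Add(Mul(Add(Mul(-1, 29), 170169), Add(75336, -142204)), Mul(-1, 145850)), Pow(-128017, -1)), -1)) = Mul(Pow(512, 2), Pow(Mul(Add(Mul(Add(-29, 170169), -66868), -145850), Rational(-1, 128017)), -1)) = Mul(262144, Pow(Mul(Add(Mul(170140, -66868), -145850), Rational(-1, 128017)), -1)) = Mul(262144, Pow(Mul(Add(-11376921520, -145850), Rational(-1, 128017)), -1)) = Mul(262144, Pow(Mul(-11377067370, Rational(-1, 128017)), -1)) = Mul(262144, Pow(Rational(11377067370, 128017), -1)) = Mul(262144, Rational(128017, 11377067370)) = Rational(16779444224, 5688533685)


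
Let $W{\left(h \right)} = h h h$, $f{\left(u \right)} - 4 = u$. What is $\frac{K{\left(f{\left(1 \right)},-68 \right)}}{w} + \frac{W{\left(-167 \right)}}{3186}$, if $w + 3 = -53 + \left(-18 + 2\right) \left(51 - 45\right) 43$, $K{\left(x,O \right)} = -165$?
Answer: $- \frac{9743149751}{6665112} \approx -1461.8$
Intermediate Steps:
$f{\left(u \right)} = 4 + u$
$w = -4184$ ($w = -3 + \left(-53 + \left(-18 + 2\right) \left(51 - 45\right) 43\right) = -3 + \left(-53 + \left(-16\right) 6 \cdot 43\right) = -3 - 4181 = -4184$)
$W{\left(h \right)} = h^{3}$ ($W{\left(h \right)} = h^{2} h = h^{3}$)
$\frac{K{\left(f{\left(1 \right)},-68 \right)}}{w} + \frac{W{\left(-167 \right)}}{3186} = - \frac{165}{-4184} + \frac{\left(-167\right)^{3}}{3186} = \left(-165\right) \left(- \frac{1}{4184}\right) - \frac{4657463}{3186} = \frac{165}{4184} - \frac{4657463}{3186} = - \frac{9743149751}{6665112}$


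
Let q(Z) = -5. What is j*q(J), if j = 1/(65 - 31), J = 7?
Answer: -5/34 ≈ -0.14706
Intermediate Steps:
j = 1/34 ≈ 0.029412
j*q(J) = (1/34)*(-5) = -5/34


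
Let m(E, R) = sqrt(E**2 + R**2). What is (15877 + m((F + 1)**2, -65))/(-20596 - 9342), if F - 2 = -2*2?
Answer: -15877/29938 - sqrt(4226)/29938 ≈ -0.53250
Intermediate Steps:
F = -2 (F = 2 - 2*2 = 2 - 4 = -2)
(15877 + m((F + 1)**2, -65))/(-20596 - 9342) = (15877 + sqrt(((-2 + 1)**2)**2 + (-65)**2))/(-20596 - 9342) = (15877 + sqrt(((-1)**2)**2 + 4225))/(-29938) = (15877 + sqrt(1**2 + 4225))*(-1/29938) = (15877 + sqrt(1 + 4225))*(-1/29938) = (15877 + sqrt(4226))*(-1/29938) = -15877/29938 - sqrt(4226)/29938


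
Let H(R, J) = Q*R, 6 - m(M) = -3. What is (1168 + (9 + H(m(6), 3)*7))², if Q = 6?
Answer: 2418025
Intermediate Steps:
m(M) = 9 (m(M) = 6 - 1*(-3) = 6 + 3 = 9)
H(R, J) = 6*R
(1168 + (9 + H(m(6), 3)*7))² = (1168 + (9 + (6*9)*7))² = (1168 + (9 + 54*7))² = (1168 + (9 + 378))² = (1168 + 387)² = 1555² = 2418025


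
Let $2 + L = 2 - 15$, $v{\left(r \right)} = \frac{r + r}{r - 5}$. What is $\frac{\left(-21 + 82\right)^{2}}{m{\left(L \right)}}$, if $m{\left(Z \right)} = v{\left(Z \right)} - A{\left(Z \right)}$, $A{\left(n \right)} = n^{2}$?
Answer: $- \frac{7442}{447} \approx -16.649$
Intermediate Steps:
$v{\left(r \right)} = \frac{2 r}{-5 + r}$
$L = -15$ ($L = -2 + \left(2 - 15\right) = -2 - 13 = -15$)
$m{\left(Z \right)} = - Z^{2} + \frac{2 Z}{-5 + Z}$ ($m{\left(Z \right)} = \frac{2 Z}{-5 + Z} - Z^{2} = - Z^{2} + \frac{2 Z}{-5 + Z}$)
$\frac{\left(-21 + 82\right)^{2}}{m{\left(L \right)}} = \frac{\left(-21 + 82\right)^{2}}{\left(-15\right) \frac{1}{-5 - 15} \left(2 - 15 \left(5 - -15\right)\right)} = \frac{61^{2}}{\left(-15\right) \frac{1}{-20} \left(2 - 15 \left(5 + 15\right)\right)} = \frac{3721}{\left(-15\right) \left(- \frac{1}{20}\right) \left(2 - 300\right)} = \frac{3721}{\left(-15\right) \left(- \frac{1}{20}\right) \left(-298\right)} = \frac{3721}{- \frac{447}{2}} = 3721 \left(- \frac{2}{447}\right) = - \frac{7442}{447}$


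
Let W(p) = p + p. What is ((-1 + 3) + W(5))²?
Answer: 144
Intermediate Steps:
W(p) = 2*p
((-1 + 3) + W(5))² = ((-1 + 3) + 2*5)² = (2 + 10)² = 12² = 144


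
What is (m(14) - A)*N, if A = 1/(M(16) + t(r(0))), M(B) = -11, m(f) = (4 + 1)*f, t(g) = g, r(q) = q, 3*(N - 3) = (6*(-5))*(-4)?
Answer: 33153/11 ≈ 3013.9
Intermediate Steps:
N = 43 (N = 3 + ((6*(-5))*(-4))/3 = 3 + (-30*(-4))/3 = 3 + (⅓)*120 = 3 + 40 = 43)
m(f) = 5*f
A = -1/11 (A = 1/(-11 + 0) = 1/(-11) = -1/11 ≈ -0.090909)
(m(14) - A)*N = (5*14 - 1*(-1/11))*43 = (70 + 1/11)*43 = (771/11)*43 = 33153/11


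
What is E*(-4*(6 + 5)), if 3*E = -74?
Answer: 3256/3 ≈ 1085.3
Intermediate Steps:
E = -74/3 (E = (1/3)*(-74) = -74/3 ≈ -24.667)
E*(-4*(6 + 5)) = -(-296)*(6 + 5)/3 = -(-296)*11/3 = -74/3*(-44) = 3256/3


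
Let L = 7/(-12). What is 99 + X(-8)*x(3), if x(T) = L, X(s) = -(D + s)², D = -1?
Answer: 585/4 ≈ 146.25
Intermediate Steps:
X(s) = -(-1 + s)²
L = -7/12 (L = 7*(-1/12) = -7/12 ≈ -0.58333)
x(T) = -7/12
99 + X(-8)*x(3) = 99 - (-1 - 8)²*(-7/12) = 99 - 1*(-9)²*(-7/12) = 99 - 1*81*(-7/12) = 99 - 81*(-7/12) = 99 + 189/4 = 585/4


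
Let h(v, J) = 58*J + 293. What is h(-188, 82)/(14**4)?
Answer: 5049/38416 ≈ 0.13143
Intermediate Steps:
h(v, J) = 293 + 58*J
h(-188, 82)/(14**4) = (293 + 58*82)/(14**4) = (293 + 4756)/38416 = 5049*(1/38416) = 5049/38416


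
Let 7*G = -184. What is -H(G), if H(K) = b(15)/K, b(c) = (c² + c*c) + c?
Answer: 3255/184 ≈ 17.690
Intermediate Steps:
G = -184/7 (G = (⅐)*(-184) = -184/7 ≈ -26.286)
b(c) = c + 2*c² (b(c) = (c² + c²) + c = 2*c² + c = c + 2*c²)
H(K) = 465/K (H(K) = (15*(1 + 2*15))/K = (15*(1 + 30))/K = (15*31)/K = 465/K)
-H(G) = -465/(-184/7) = -465*(-7)/184 = -1*(-3255/184) = 3255/184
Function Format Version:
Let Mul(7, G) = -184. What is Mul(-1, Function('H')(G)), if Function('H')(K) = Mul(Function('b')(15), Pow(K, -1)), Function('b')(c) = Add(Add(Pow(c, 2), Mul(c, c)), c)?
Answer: Rational(3255, 184) ≈ 17.690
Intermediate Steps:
G = Rational(-184, 7) (G = Mul(Rational(1, 7), -184) = Rational(-184, 7) ≈ -26.286)
Function('b')(c) = Add(c, Mul(2, Pow(c, 2))) (Function('b')(c) = Add(Add(Pow(c, 2), Pow(c, 2)), c) = Add(Mul(2, Pow(c, 2)), c) = Add(c, Mul(2, Pow(c, 2))))
Function('H')(K) = Mul(465, Pow(K, -1)) (Function('H')(K) = Mul(Mul(15, Add(1, Mul(2, 15))), Pow(K, -1)) = Mul(Mul(15, Add(1, 30)), Pow(K, -1)) = Mul(Mul(15, 31), Pow(K, -1)) = Mul(465, Pow(K, -1)))
Mul(-1, Function('H')(G)) = Mul(-1, Mul(465, Pow(Rational(-184, 7), -1))) = Mul(-1, Mul(465, Rational(-7, 184))) = Mul(-1, Rational(-3255, 184)) = Rational(3255, 184)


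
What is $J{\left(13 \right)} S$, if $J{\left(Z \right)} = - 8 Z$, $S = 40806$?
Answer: $-4243824$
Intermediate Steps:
$J{\left(13 \right)} S = \left(-8\right) 13 \cdot 40806 = \left(-104\right) 40806 = -4243824$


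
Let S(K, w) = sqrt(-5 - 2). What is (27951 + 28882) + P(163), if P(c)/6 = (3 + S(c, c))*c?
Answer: 59767 + 978*I*sqrt(7) ≈ 59767.0 + 2587.5*I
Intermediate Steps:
S(K, w) = I*sqrt(7) (S(K, w) = sqrt(-7) = I*sqrt(7))
P(c) = 6*c*(3 + I*sqrt(7)) (P(c) = 6*((3 + I*sqrt(7))*c) = 6*(c*(3 + I*sqrt(7))) = 6*c*(3 + I*sqrt(7)))
(27951 + 28882) + P(163) = (27951 + 28882) + 6*163*(3 + I*sqrt(7)) = 56833 + (2934 + 978*I*sqrt(7)) = 59767 + 978*I*sqrt(7)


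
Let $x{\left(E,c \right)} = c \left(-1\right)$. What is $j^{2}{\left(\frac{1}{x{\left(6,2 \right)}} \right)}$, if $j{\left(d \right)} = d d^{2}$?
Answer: $\frac{1}{64} \approx 0.015625$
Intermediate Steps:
$x{\left(E,c \right)} = - c$
$j{\left(d \right)} = d^{3}$
$j^{2}{\left(\frac{1}{x{\left(6,2 \right)}} \right)} = \left(\left(\frac{1}{\left(-1\right) 2}\right)^{3}\right)^{2} = \left(\left(\frac{1}{-2}\right)^{3}\right)^{2} = \left(\left(- \frac{1}{2}\right)^{3}\right)^{2} = \left(- \frac{1}{8}\right)^{2} = \frac{1}{64}$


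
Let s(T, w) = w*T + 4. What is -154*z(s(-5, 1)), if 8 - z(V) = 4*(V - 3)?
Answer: -3696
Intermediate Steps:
s(T, w) = 4 + T*w (s(T, w) = T*w + 4 = 4 + T*w)
z(V) = 20 - 4*V (z(V) = 8 - 4*(V - 3) = 8 - 4*(-3 + V) = 8 - (-12 + 4*V) = 8 + (12 - 4*V) = 20 - 4*V)
-154*z(s(-5, 1)) = -154*(20 - 4*(4 - 5*1)) = -154*(20 - 4*(4 - 5)) = -154*(20 - 4*(-1)) = -154*(20 + 4) = -154*24 = -3696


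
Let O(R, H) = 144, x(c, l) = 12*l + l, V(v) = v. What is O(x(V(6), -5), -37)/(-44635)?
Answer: -144/44635 ≈ -0.0032262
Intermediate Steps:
x(c, l) = 13*l
O(x(V(6), -5), -37)/(-44635) = 144/(-44635) = 144*(-1/44635) = -144/44635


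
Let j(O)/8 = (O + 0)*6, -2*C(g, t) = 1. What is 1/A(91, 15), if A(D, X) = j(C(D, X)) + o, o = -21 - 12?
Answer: -1/57 ≈ -0.017544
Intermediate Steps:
C(g, t) = -½ (C(g, t) = -½*1 = -½)
o = -33
j(O) = 48*O (j(O) = 8*((O + 0)*6) = 8*(O*6) = 8*(6*O) = 48*O)
A(D, X) = -57 (A(D, X) = 48*(-½) - 33 = -24 - 33 = -57)
1/A(91, 15) = 1/(-57) = -1/57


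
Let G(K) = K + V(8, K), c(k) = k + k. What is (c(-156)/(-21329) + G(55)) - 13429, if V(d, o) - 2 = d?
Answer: -285040444/21329 ≈ -13364.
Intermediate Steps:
V(d, o) = 2 + d
c(k) = 2*k
G(K) = 10 + K (G(K) = K + (2 + 8) = K + 10 = 10 + K)
(c(-156)/(-21329) + G(55)) - 13429 = ((2*(-156))/(-21329) + (10 + 55)) - 13429 = (-312*(-1/21329) + 65) - 13429 = (312/21329 + 65) - 13429 = 1386697/21329 - 13429 = -285040444/21329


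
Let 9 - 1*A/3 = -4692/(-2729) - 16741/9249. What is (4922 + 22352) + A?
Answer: 229699444488/8413507 ≈ 27301.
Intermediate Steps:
A = 229454570/8413507 (A = 27 - 3*(-4692/(-2729) - 16741/9249) = 27 - 3*(-4692*(-1/2729) - 16741*1/9249) = 27 - 3*(4692/2729 - 16741/9249) = 27 - 3*(-2289881/25240521) = 27 + 2289881/8413507 = 229454570/8413507 ≈ 27.272)
(4922 + 22352) + A = (4922 + 22352) + 229454570/8413507 = 27274 + 229454570/8413507 = 229699444488/8413507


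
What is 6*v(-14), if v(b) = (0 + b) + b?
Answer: -168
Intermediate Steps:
v(b) = 2*b (v(b) = b + b = 2*b)
6*v(-14) = 6*(2*(-14)) = 6*(-28) = -168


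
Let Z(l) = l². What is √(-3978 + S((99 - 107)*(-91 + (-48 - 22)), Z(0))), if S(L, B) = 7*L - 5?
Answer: √5033 ≈ 70.944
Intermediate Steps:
S(L, B) = -5 + 7*L
√(-3978 + S((99 - 107)*(-91 + (-48 - 22)), Z(0))) = √(-3978 + (-5 + 7*((99 - 107)*(-91 + (-48 - 22))))) = √(-3978 + (-5 + 7*(-8*(-91 - 70)))) = √(-3978 + (-5 + 7*(-8*(-161)))) = √(-3978 + (-5 + 7*1288)) = √(-3978 + (-5 + 9016)) = √(-3978 + 9011) = √5033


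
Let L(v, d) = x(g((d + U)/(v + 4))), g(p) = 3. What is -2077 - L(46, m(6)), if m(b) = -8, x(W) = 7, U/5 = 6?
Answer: -2084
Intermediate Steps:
U = 30 (U = 5*6 = 30)
L(v, d) = 7
-2077 - L(46, m(6)) = -2077 - 1*7 = -2077 - 7 = -2084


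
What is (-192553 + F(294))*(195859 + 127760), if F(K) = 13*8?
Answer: -62280152931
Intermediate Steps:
F(K) = 104
(-192553 + F(294))*(195859 + 127760) = (-192553 + 104)*(195859 + 127760) = -192449*323619 = -62280152931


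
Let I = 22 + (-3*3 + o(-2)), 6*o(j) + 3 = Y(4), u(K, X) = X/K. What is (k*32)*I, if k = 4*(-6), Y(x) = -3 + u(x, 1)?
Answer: -9248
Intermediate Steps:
Y(x) = -3 + 1/x
o(j) = -23/24 (o(j) = -1/2 + (-3 + 1/4)/6 = -1/2 + (1/6)*(-11/4) = -1/2 - 11/24 = -23/24)
k = -24
I = 289/24 (I = 22 + (-3*3 - 23/24) = 22 + (-9 - 23/24) = 22 - 239/24 = 289/24 ≈ 12.042)
(k*32)*I = -24*32*(289/24) = -768*289/24 = -9248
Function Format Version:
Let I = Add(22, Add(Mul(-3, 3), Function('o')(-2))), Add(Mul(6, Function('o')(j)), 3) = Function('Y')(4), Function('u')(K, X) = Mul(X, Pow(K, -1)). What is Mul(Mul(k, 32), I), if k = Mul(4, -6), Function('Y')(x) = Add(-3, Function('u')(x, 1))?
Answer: -9248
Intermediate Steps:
Function('Y')(x) = Add(-3, Pow(x, -1)) (Function('Y')(x) = Add(-3, Mul(1, Pow(x, -1))) = Add(-3, Pow(x, -1)))
Function('o')(j) = Rational(-23, 24) (Function('o')(j) = Add(Rational(-1, 2), Mul(Rational(1, 6), Add(-3, Pow(4, -1)))) = Add(Rational(-1, 2), Mul(Rational(1, 6), Add(-3, Rational(1, 4)))) = Add(Rational(-1, 2), Mul(Rational(1, 6), Rational(-11, 4))) = Add(Rational(-1, 2), Rational(-11, 24)) = Rational(-23, 24))
k = -24
I = Rational(289, 24) (I = Add(22, Add(Mul(-3, 3), Rational(-23, 24))) = Add(22, Add(-9, Rational(-23, 24))) = Add(22, Rational(-239, 24)) = Rational(289, 24) ≈ 12.042)
Mul(Mul(k, 32), I) = Mul(Mul(-24, 32), Rational(289, 24)) = Mul(-768, Rational(289, 24)) = -9248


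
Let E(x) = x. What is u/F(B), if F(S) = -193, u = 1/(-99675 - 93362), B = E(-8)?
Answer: 1/37256141 ≈ 2.6841e-8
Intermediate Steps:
B = -8
u = -1/193037 (u = 1/(-193037) = -1/193037 ≈ -5.1804e-6)
u/F(B) = -1/193037/(-193) = -1/193037*(-1/193) = 1/37256141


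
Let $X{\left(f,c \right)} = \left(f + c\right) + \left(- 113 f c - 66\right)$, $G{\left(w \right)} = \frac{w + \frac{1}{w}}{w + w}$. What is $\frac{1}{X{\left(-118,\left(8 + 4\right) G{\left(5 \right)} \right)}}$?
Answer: $\frac{5}{415132} \approx 1.2044 \cdot 10^{-5}$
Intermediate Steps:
$G{\left(w \right)} = \frac{w + \frac{1}{w}}{2 w}$
$X{\left(f,c \right)} = -66 + c + f - 113 c f$ ($X{\left(f,c \right)} = \left(c + f\right) - \left(66 + 113 c f\right) = -66 + c + f - 113 c f$)
$\frac{1}{X{\left(-118,\left(8 + 4\right) G{\left(5 \right)} \right)}} = \frac{1}{-66 + \left(8 + 4\right) \frac{1 + 5^{2}}{2 \cdot 25} - 118 - 113 \left(8 + 4\right) \frac{1 + 5^{2}}{2 \cdot 25} \left(-118\right)} = \frac{1}{-66 + 12 \cdot \frac{1}{2} \cdot \frac{1}{25} \left(1 + 25\right) - 118 - 113 \cdot 12 \cdot \frac{1}{2} \cdot \frac{1}{25} \left(1 + 25\right) \left(-118\right)} = \frac{1}{-66 + 12 \cdot \frac{1}{2} \cdot \frac{1}{25} \cdot 26 - 118 - 113 \cdot 12 \cdot \frac{1}{2} \cdot \frac{1}{25} \cdot 26 \left(-118\right)} = \frac{1}{-66 + 12 \cdot \frac{13}{25} - 118 - 113 \cdot 12 \cdot \frac{13}{25} \left(-118\right)} = \frac{1}{-66 + \frac{156}{25} - 118 - \frac{17628}{25} \left(-118\right)} = \frac{1}{-66 + \frac{156}{25} - 118 + \frac{2080104}{25}} = \frac{1}{\frac{415132}{5}} = \frac{5}{415132}$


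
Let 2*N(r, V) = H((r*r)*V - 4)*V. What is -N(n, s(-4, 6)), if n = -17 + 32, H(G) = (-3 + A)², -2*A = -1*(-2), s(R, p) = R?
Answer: 32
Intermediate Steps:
A = -1 (A = -(-1)*(-2)/2 = -½*2 = -1)
H(G) = 16 (H(G) = (-3 - 1)² = (-4)² = 16)
n = 15
N(r, V) = 8*V (N(r, V) = (16*V)/2 = 8*V)
-N(n, s(-4, 6)) = -8*(-4) = -1*(-32) = 32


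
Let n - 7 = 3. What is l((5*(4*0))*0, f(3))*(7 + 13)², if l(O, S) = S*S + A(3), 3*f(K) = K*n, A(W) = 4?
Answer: 41600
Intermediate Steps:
n = 10 (n = 7 + 3 = 10)
f(K) = 10*K/3 (f(K) = (K*10)/3 = (10*K)/3 = 10*K/3)
l(O, S) = 4 + S² (l(O, S) = S*S + 4 = S² + 4 = 4 + S²)
l((5*(4*0))*0, f(3))*(7 + 13)² = (4 + ((10/3)*3)²)*(7 + 13)² = (4 + 10²)*20² = (4 + 100)*400 = 104*400 = 41600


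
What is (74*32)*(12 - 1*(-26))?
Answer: 89984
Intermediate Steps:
(74*32)*(12 - 1*(-26)) = 2368*(12 + 26) = 2368*38 = 89984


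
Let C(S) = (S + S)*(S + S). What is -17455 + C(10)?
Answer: -17055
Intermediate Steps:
C(S) = 4*S² (C(S) = (2*S)*(2*S) = 4*S²)
-17455 + C(10) = -17455 + 4*10² = -17455 + 4*100 = -17455 + 400 = -17055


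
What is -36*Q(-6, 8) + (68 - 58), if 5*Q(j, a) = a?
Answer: -238/5 ≈ -47.600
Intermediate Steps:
Q(j, a) = a/5
-36*Q(-6, 8) + (68 - 58) = -36*8/5 + (68 - 58) = -36*8/5 + 10 = -288/5 + 10 = -238/5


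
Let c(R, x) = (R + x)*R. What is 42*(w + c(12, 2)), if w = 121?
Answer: 12138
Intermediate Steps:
c(R, x) = R*(R + x)
42*(w + c(12, 2)) = 42*(121 + 12*(12 + 2)) = 42*(121 + 12*14) = 42*(121 + 168) = 42*289 = 12138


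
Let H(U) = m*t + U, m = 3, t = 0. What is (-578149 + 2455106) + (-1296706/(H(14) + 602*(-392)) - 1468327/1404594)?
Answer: 311051971768109717/165721023090 ≈ 1.8770e+6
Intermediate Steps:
H(U) = U (H(U) = 3*0 + U = 0 + U = U)
(-578149 + 2455106) + (-1296706/(H(14) + 602*(-392)) - 1468327/1404594) = (-578149 + 2455106) + (-1296706/(14 + 602*(-392)) - 1468327/1404594) = 1876957 + (-1296706/(14 - 235984) - 1468327*1/1404594) = 1876957 + (-1296706/(-235970) - 1468327/1404594) = 1876957 + (-1296706*(-1/235970) - 1468327/1404594) = 1876957 + (648353/117985 - 1468327/1404594) = 1876957 + 737432172587/165721023090 = 311051971768109717/165721023090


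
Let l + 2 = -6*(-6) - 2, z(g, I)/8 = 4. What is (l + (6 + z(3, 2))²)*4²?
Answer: 23616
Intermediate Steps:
z(g, I) = 32 (z(g, I) = 8*4 = 32)
l = 32 (l = -2 + (-6*(-6) - 2) = -2 + (36 - 2) = -2 + 34 = 32)
(l + (6 + z(3, 2))²)*4² = (32 + (6 + 32)²)*4² = (32 + 38²)*16 = (32 + 1444)*16 = 1476*16 = 23616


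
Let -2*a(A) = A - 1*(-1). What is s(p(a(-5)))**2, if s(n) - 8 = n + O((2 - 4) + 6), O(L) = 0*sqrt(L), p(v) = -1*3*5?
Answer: 49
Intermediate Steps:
a(A) = -1/2 - A/2 (a(A) = -(A - 1*(-1))/2 = -(A + 1)/2 = -(1 + A)/2 = -1/2 - A/2)
p(v) = -15 (p(v) = -3*5 = -15)
O(L) = 0
s(n) = 8 + n (s(n) = 8 + (n + 0) = 8 + n)
s(p(a(-5)))**2 = (8 - 15)**2 = (-7)**2 = 49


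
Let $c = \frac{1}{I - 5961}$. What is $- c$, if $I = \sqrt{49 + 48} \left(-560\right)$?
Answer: $\frac{5961}{5114321} - \frac{560 \sqrt{97}}{5114321} \approx 8.7136 \cdot 10^{-5}$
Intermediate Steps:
$I = - 560 \sqrt{97}$ ($I = \sqrt{97} \left(-560\right) = - 560 \sqrt{97} \approx -5515.4$)
$c = \frac{1}{-5961 - 560 \sqrt{97}}$ ($c = \frac{1}{- 560 \sqrt{97} - 5961} = \frac{1}{-5961 - 560 \sqrt{97}} \approx -8.7136 \cdot 10^{-5}$)
$- c = - (- \frac{5961}{5114321} + \frac{560 \sqrt{97}}{5114321}) = \frac{5961}{5114321} - \frac{560 \sqrt{97}}{5114321}$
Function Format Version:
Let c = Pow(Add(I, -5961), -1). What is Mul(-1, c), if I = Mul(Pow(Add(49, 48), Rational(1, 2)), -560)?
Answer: Add(Rational(5961, 5114321), Mul(Rational(-560, 5114321), Pow(97, Rational(1, 2)))) ≈ 8.7136e-5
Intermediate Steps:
I = Mul(-560, Pow(97, Rational(1, 2))) (I = Mul(Pow(97, Rational(1, 2)), -560) = Mul(-560, Pow(97, Rational(1, 2))) ≈ -5515.4)
c = Pow(Add(-5961, Mul(-560, Pow(97, Rational(1, 2)))), -1) (c = Pow(Add(Mul(-560, Pow(97, Rational(1, 2))), -5961), -1) = Pow(Add(-5961, Mul(-560, Pow(97, Rational(1, 2)))), -1) ≈ -8.7136e-5)
Mul(-1, c) = Mul(-1, Add(Rational(-5961, 5114321), Mul(Rational(560, 5114321), Pow(97, Rational(1, 2))))) = Add(Rational(5961, 5114321), Mul(Rational(-560, 5114321), Pow(97, Rational(1, 2))))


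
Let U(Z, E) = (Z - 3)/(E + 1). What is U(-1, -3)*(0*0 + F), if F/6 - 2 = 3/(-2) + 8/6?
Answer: 22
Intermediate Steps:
U(Z, E) = (-3 + Z)/(1 + E)
F = 11 (F = 12 + 6*(3/(-2) + 8/6) = 12 + 6*(3*(-½) + 8*(⅙)) = 12 + 6*(-3/2 + 4/3) = 12 + 6*(-⅙) = 12 - 1 = 11)
U(-1, -3)*(0*0 + F) = ((-3 - 1)/(1 - 3))*(0*0 + 11) = (-4/(-2))*(0 + 11) = -½*(-4)*11 = 2*11 = 22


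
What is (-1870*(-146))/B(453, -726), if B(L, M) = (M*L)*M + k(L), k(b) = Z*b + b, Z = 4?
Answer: 273020/238767693 ≈ 0.0011435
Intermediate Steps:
k(b) = 5*b (k(b) = 4*b + b = 5*b)
B(L, M) = 5*L + L*M² (B(L, M) = (M*L)*M + 5*L = (L*M)*M + 5*L = L*M² + 5*L = 5*L + L*M²)
(-1870*(-146))/B(453, -726) = (-1870*(-146))/((453*(5 + (-726)²))) = 273020/((453*(5 + 527076))) = 273020/((453*527081)) = 273020/238767693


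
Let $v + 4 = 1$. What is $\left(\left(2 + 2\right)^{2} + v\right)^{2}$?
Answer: $169$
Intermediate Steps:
$v = -3$ ($v = -4 + 1 = -3$)
$\left(\left(2 + 2\right)^{2} + v\right)^{2} = \left(\left(2 + 2\right)^{2} - 3\right)^{2} = \left(4^{2} - 3\right)^{2} = \left(16 - 3\right)^{2} = 13^{2} = 169$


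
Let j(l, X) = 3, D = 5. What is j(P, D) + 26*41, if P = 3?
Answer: 1069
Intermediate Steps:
j(P, D) + 26*41 = 3 + 26*41 = 3 + 1066 = 1069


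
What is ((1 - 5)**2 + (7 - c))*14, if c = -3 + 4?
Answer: 308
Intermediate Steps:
c = 1
((1 - 5)**2 + (7 - c))*14 = ((1 - 5)**2 + (7 - 1*1))*14 = ((-4)**2 + (7 - 1))*14 = (16 + 6)*14 = 22*14 = 308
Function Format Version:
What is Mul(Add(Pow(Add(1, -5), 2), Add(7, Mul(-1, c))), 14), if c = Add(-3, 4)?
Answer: 308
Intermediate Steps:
c = 1
Mul(Add(Pow(Add(1, -5), 2), Add(7, Mul(-1, c))), 14) = Mul(Add(Pow(Add(1, -5), 2), Add(7, Mul(-1, 1))), 14) = Mul(Add(Pow(-4, 2), Add(7, -1)), 14) = Mul(Add(16, 6), 14) = Mul(22, 14) = 308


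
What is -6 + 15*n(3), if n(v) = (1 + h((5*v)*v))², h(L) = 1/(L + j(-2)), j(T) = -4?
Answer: 16374/1681 ≈ 9.7406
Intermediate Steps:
h(L) = 1/(-4 + L) (h(L) = 1/(L - 4) = 1/(-4 + L))
n(v) = (1 + 1/(-4 + 5*v²))² (n(v) = (1 + 1/(-4 + (5*v)*v))² = (1 + 1/(-4 + 5*v²))²)
-6 + 15*n(3) = -6 + 15*((-3 + 5*3²)²/(-4 + 5*3²)²) = -6 + 15*((-3 + 5*9)²/(-4 + 5*9)²) = -6 + 15*((-3 + 45)²/(-4 + 45)²) = -6 + 15*(42²/41²) = -6 + 15*((1/1681)*1764) = -6 + 15*(1764/1681) = -6 + 26460/1681 = 16374/1681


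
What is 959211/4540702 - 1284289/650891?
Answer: -5207231823877/2955502065482 ≈ -1.7619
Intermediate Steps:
959211/4540702 - 1284289/650891 = -5207231823877/2955502065482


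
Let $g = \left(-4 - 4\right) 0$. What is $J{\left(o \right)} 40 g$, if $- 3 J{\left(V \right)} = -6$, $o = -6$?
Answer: $0$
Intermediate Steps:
$J{\left(V \right)} = 2$ ($J{\left(V \right)} = \left(- \frac{1}{3}\right) \left(-6\right) = 2$)
$g = 0$ ($g = \left(-8\right) 0 = 0$)
$J{\left(o \right)} 40 g = 2 \cdot 40 \cdot 0 = 80 \cdot 0 = 0$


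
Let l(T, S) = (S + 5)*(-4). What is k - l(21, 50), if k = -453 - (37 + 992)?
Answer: -1262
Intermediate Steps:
k = -1482 (k = -453 - 1*1029 = -453 - 1029 = -1482)
l(T, S) = -20 - 4*S (l(T, S) = (5 + S)*(-4) = -20 - 4*S)
k - l(21, 50) = -1482 - (-20 - 4*50) = -1482 - (-20 - 200) = -1482 - 1*(-220) = -1482 + 220 = -1262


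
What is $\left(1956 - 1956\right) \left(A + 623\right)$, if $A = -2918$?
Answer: $0$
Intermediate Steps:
$\left(1956 - 1956\right) \left(A + 623\right) = \left(1956 - 1956\right) \left(-2918 + 623\right) = 0 \left(-2295\right) = 0$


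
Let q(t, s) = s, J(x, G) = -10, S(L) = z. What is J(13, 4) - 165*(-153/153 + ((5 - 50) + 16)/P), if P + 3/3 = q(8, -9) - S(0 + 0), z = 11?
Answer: -510/7 ≈ -72.857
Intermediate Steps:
S(L) = 11
P = -21 (P = -1 + (-9 - 1*11) = -1 + (-9 - 11) = -1 - 20 = -21)
J(13, 4) - 165*(-153/153 + ((5 - 50) + 16)/P) = -10 - 165*(-153/153 + ((5 - 50) + 16)/(-21)) = -10 - 165*(-153*1/153 + (-45 + 16)*(-1/21)) = -10 - 165*(-1 - 29*(-1/21)) = -10 - 165*(-1 + 29/21) = -10 - 165*8/21 = -10 - 440/7 = -510/7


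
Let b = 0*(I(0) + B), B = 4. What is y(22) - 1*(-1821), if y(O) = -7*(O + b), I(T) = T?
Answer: 1667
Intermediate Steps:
b = 0 (b = 0*(0 + 4) = 0*4 = 0)
y(O) = -7*O (y(O) = -7*(O + 0) = -7*O)
y(22) - 1*(-1821) = -7*22 - 1*(-1821) = -154 + 1821 = 1667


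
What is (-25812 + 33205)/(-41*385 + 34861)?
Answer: 7393/19076 ≈ 0.38756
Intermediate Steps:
(-25812 + 33205)/(-41*385 + 34861) = 7393/(-15785 + 34861) = 7393/19076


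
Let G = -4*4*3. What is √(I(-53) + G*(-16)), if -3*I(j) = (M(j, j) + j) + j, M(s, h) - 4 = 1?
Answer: √7215/3 ≈ 28.314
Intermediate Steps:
M(s, h) = 5 (M(s, h) = 4 + 1 = 5)
G = -48 (G = -16*3 = -48)
I(j) = -5/3 - 2*j/3 (I(j) = -((5 + j) + j)/3 = -(5 + 2*j)/3 = -5/3 - 2*j/3)
√(I(-53) + G*(-16)) = √((-5/3 - ⅔*(-53)) - 48*(-16)) = √((-5/3 + 106/3) + 768) = √(101/3 + 768) = √(2405/3) = √7215/3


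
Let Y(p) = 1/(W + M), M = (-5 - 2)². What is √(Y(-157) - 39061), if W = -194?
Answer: I*√821257670/145 ≈ 197.64*I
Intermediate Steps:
M = 49 (M = (-7)² = 49)
Y(p) = -1/145 (Y(p) = 1/(-194 + 49) = 1/(-145) = -1/145)
√(Y(-157) - 39061) = √(-1/145 - 39061) = √(-5663846/145) = I*√821257670/145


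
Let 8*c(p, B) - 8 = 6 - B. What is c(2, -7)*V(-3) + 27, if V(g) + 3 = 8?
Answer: 321/8 ≈ 40.125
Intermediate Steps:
V(g) = 5 (V(g) = -3 + 8 = 5)
c(p, B) = 7/4 - B/8 (c(p, B) = 1 + (6 - B)/8 = 1 + (¾ - B/8) = 7/4 - B/8)
c(2, -7)*V(-3) + 27 = (7/4 - ⅛*(-7))*5 + 27 = (7/4 + 7/8)*5 + 27 = (21/8)*5 + 27 = 105/8 + 27 = 321/8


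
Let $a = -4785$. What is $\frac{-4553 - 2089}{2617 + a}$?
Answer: $\frac{3321}{1084} \approx 3.0637$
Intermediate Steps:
$\frac{-4553 - 2089}{2617 + a} = \frac{-4553 - 2089}{2617 - 4785} = - \frac{6642}{-2168} = \left(-6642\right) \left(- \frac{1}{2168}\right) = \frac{3321}{1084}$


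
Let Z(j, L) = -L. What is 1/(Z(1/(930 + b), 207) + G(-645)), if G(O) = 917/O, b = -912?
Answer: -645/134432 ≈ -0.0047980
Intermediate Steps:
1/(Z(1/(930 + b), 207) + G(-645)) = 1/(-1*207 + 917/(-645)) = 1/(-207 + 917*(-1/645)) = 1/(-207 - 917/645) = 1/(-134432/645) = -645/134432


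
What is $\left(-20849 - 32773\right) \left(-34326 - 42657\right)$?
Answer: $4127982426$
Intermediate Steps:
$\left(-20849 - 32773\right) \left(-34326 - 42657\right) = \left(-53622\right) \left(-76983\right) = 4127982426$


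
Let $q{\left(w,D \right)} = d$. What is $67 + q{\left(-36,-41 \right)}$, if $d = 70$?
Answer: $137$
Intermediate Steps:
$q{\left(w,D \right)} = 70$
$67 + q{\left(-36,-41 \right)} = 67 + 70 = 137$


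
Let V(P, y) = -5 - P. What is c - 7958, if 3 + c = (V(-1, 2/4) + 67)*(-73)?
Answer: -12560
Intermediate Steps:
c = -4602 (c = -3 + ((-5 - 1*(-1)) + 67)*(-73) = -3 + ((-5 + 1) + 67)*(-73) = -3 + (-4 + 67)*(-73) = -3 + 63*(-73) = -3 - 4599 = -4602)
c - 7958 = -4602 - 7958 = -12560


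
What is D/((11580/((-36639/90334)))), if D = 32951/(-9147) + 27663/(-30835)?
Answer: 2583207344883/16391168974627300 ≈ 0.00015760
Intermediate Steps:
D = -1269077546/282047745 (D = 32951*(-1/9147) + 27663*(-1/30835) = -32951/9147 - 27663/30835 = -1269077546/282047745 ≈ -4.4995)
D/((11580/((-36639/90334)))) = -1269077546/(282047745*(11580/((-36639/90334)))) = -1269077546/(282047745*(11580/((-36639*1/90334)))) = -1269077546/(282047745*(11580/(-36639/90334))) = -1269077546/(282047745*(11580*(-90334/36639))) = -1269077546/(282047745*(-348689240/12213)) = -1269077546/282047745*(-12213/348689240) = 2583207344883/16391168974627300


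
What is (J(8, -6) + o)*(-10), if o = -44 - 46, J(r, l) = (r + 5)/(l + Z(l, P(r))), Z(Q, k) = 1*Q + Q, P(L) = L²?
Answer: 8165/9 ≈ 907.22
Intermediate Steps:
Z(Q, k) = 2*Q (Z(Q, k) = Q + Q = 2*Q)
J(r, l) = (5 + r)/(3*l) (J(r, l) = (r + 5)/(l + 2*l) = (5 + r)/((3*l)) = (5 + r)*(1/(3*l)) = (5 + r)/(3*l))
o = -90
(J(8, -6) + o)*(-10) = ((⅓)*(5 + 8)/(-6) - 90)*(-10) = ((⅓)*(-⅙)*13 - 90)*(-10) = (-13/18 - 90)*(-10) = -1633/18*(-10) = 8165/9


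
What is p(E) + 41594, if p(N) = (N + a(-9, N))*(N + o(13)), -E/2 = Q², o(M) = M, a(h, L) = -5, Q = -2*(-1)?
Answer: 41529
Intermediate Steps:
Q = 2
E = -8 (E = -2*2² = -2*4 = -8)
p(N) = (-5 + N)*(13 + N) (p(N) = (N - 5)*(N + 13) = (-5 + N)*(13 + N))
p(E) + 41594 = (-65 + (-8)² + 8*(-8)) + 41594 = (-65 + 64 - 64) + 41594 = -65 + 41594 = 41529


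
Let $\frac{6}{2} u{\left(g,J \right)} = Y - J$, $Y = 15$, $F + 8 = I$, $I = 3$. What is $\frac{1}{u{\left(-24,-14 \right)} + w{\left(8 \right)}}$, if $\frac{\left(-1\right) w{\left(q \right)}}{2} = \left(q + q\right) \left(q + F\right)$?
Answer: $- \frac{3}{259} \approx -0.011583$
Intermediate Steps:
$F = -5$ ($F = -8 + 3 = -5$)
$u{\left(g,J \right)} = 5 - \frac{J}{3}$ ($u{\left(g,J \right)} = \frac{15 - J}{3} = 5 - \frac{J}{3}$)
$w{\left(q \right)} = - 4 q \left(-5 + q\right)$ ($w{\left(q \right)} = - 2 \left(q + q\right) \left(q - 5\right) = - 2 \cdot 2 q \left(-5 + q\right) = - 4 q \left(-5 + q\right)$)
$\frac{1}{u{\left(-24,-14 \right)} + w{\left(8 \right)}} = \frac{1}{\left(5 - - \frac{14}{3}\right) + 4 \cdot 8 \left(5 - 8\right)} = \frac{1}{\left(5 + \frac{14}{3}\right) + 4 \cdot 8 \left(5 - 8\right)} = \frac{1}{\frac{29}{3} + 4 \cdot 8 \left(-3\right)} = \frac{1}{\frac{29}{3} - 96} = \frac{1}{- \frac{259}{3}} = - \frac{3}{259}$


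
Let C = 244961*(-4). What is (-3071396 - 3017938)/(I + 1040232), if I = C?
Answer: -3044667/30194 ≈ -100.84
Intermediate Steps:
C = -979844
I = -979844
(-3071396 - 3017938)/(I + 1040232) = (-3071396 - 3017938)/(-979844 + 1040232) = -6089334/60388 = -6089334*1/60388 = -3044667/30194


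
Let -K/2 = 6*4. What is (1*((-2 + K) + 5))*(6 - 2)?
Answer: -180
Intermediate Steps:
K = -48 (K = -12*4 = -2*24 = -48)
(1*((-2 + K) + 5))*(6 - 2) = (1*((-2 - 48) + 5))*(6 - 2) = (1*(-50 + 5))*4 = (1*(-45))*4 = -45*4 = -180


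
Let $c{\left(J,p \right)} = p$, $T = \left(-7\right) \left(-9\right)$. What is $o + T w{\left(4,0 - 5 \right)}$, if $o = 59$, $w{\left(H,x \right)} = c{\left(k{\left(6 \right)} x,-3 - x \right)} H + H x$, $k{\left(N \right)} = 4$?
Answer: $-697$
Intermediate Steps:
$T = 63$
$w{\left(H,x \right)} = H x + H \left(-3 - x\right)$ ($w{\left(H,x \right)} = \left(-3 - x\right) H + H x = H \left(-3 - x\right) + H x = H x + H \left(-3 - x\right)$)
$o + T w{\left(4,0 - 5 \right)} = 59 + 63 \left(\left(-3\right) 4\right) = 59 + 63 \left(-12\right) = 59 - 756 = -697$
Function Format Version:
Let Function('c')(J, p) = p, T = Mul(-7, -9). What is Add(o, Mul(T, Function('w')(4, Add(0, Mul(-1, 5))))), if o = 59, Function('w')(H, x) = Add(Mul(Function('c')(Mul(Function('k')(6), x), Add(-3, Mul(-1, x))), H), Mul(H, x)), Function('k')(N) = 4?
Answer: -697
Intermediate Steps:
T = 63
Function('w')(H, x) = Add(Mul(H, x), Mul(H, Add(-3, Mul(-1, x)))) (Function('w')(H, x) = Add(Mul(Add(-3, Mul(-1, x)), H), Mul(H, x)) = Add(Mul(H, Add(-3, Mul(-1, x))), Mul(H, x)) = Add(Mul(H, x), Mul(H, Add(-3, Mul(-1, x)))))
Add(o, Mul(T, Function('w')(4, Add(0, Mul(-1, 5))))) = Add(59, Mul(63, Mul(-3, 4))) = Add(59, Mul(63, -12)) = Add(59, -756) = -697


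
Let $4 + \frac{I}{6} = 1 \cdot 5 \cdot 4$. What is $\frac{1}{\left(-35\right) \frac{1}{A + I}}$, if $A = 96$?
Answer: $- \frac{192}{35} \approx -5.4857$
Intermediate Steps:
$I = 96$ ($I = -24 + 6 \cdot 1 \cdot 5 \cdot 4 = -24 + 6 \cdot 5 \cdot 4 = -24 + 6 \cdot 20 = -24 + 120 = 96$)
$\frac{1}{\left(-35\right) \frac{1}{A + I}} = \frac{1}{\left(-35\right) \frac{1}{96 + 96}} = \frac{1}{\left(-35\right) \frac{1}{192}} = \frac{1}{- \frac{35}{192}} = - \frac{192}{35}$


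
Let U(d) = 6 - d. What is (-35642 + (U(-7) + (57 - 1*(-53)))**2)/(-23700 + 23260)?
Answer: 20513/440 ≈ 46.620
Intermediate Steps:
(-35642 + (U(-7) + (57 - 1*(-53)))**2)/(-23700 + 23260) = (-35642 + ((6 - 1*(-7)) + (57 - 1*(-53)))**2)/(-23700 + 23260) = (-35642 + ((6 + 7) + (57 + 53))**2)/(-440) = (-35642 + (13 + 110)**2)*(-1/440) = (-35642 + 123**2)*(-1/440) = (-35642 + 15129)*(-1/440) = -20513*(-1/440) = 20513/440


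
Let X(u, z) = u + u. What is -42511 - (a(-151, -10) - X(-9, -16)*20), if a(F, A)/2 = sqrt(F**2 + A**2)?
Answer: -42871 - 2*sqrt(22901) ≈ -43174.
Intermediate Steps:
X(u, z) = 2*u
a(F, A) = 2*sqrt(A**2 + F**2) (a(F, A) = 2*sqrt(F**2 + A**2) = 2*sqrt(A**2 + F**2))
-42511 - (a(-151, -10) - X(-9, -16)*20) = -42511 - (2*sqrt((-10)**2 + (-151)**2) - 2*(-9)*20) = -42511 - (2*sqrt(100 + 22801) - (-18)*20) = -42511 - (2*sqrt(22901) - 1*(-360)) = -42511 - (2*sqrt(22901) + 360) = -42511 - (360 + 2*sqrt(22901)) = -42511 + (-360 - 2*sqrt(22901)) = -42871 - 2*sqrt(22901)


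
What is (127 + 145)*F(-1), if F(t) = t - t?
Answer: 0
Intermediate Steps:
F(t) = 0
(127 + 145)*F(-1) = (127 + 145)*0 = 272*0 = 0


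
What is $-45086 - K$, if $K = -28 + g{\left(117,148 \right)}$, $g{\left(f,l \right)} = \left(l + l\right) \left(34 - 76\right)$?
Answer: $-32626$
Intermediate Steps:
$g{\left(f,l \right)} = - 84 l$ ($g{\left(f,l \right)} = 2 l \left(-42\right) = - 84 l$)
$K = -12460$ ($K = -28 - 12432 = -12460$)
$-45086 - K = -45086 - -12460 = -45086 + 12460 = -32626$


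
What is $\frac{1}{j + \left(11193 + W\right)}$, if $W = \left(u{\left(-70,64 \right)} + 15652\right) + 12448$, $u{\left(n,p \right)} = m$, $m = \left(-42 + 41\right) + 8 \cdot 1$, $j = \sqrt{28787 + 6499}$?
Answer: $\frac{6550}{257409119} - \frac{\sqrt{35286}}{1544454714} \approx 2.5324 \cdot 10^{-5}$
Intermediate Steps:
$j = \sqrt{35286} \approx 187.85$
$m = 7$ ($m = -1 + 8 = 7$)
$u{\left(n,p \right)} = 7$
$W = 28107$ ($W = \left(7 + 15652\right) + 12448 = 15659 + 12448 = 28107$)
$\frac{1}{j + \left(11193 + W\right)} = \frac{1}{\sqrt{35286} + \left(11193 + 28107\right)} = \frac{1}{\sqrt{35286} + 39300} = \frac{1}{39300 + \sqrt{35286}}$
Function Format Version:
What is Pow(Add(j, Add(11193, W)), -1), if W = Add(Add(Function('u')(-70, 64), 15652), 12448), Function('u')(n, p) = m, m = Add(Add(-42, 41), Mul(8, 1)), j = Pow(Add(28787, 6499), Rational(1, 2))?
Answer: Add(Rational(6550, 257409119), Mul(Rational(-1, 1544454714), Pow(35286, Rational(1, 2)))) ≈ 2.5324e-5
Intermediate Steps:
j = Pow(35286, Rational(1, 2)) ≈ 187.85
m = 7 (m = Add(-1, 8) = 7)
Function('u')(n, p) = 7
W = 28107 (W = Add(Add(7, 15652), 12448) = Add(15659, 12448) = 28107)
Pow(Add(j, Add(11193, W)), -1) = Pow(Add(Pow(35286, Rational(1, 2)), Add(11193, 28107)), -1) = Pow(Add(Pow(35286, Rational(1, 2)), 39300), -1) = Pow(Add(39300, Pow(35286, Rational(1, 2))), -1)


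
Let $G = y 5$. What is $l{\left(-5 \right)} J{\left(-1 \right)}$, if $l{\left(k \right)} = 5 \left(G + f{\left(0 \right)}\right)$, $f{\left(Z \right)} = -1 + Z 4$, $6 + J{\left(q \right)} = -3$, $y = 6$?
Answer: $-1305$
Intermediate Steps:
$J{\left(q \right)} = -9$ ($J{\left(q \right)} = -6 - 3 = -9$)
$f{\left(Z \right)} = -1 + 4 Z$
$G = 30$ ($G = 6 \cdot 5 = 30$)
$l{\left(k \right)} = 145$ ($l{\left(k \right)} = 5 \left(30 + \left(-1 + 4 \cdot 0\right)\right) = 5 \left(30 + \left(-1 + 0\right)\right) = 5 \left(30 - 1\right) = 5 \cdot 29 = 145$)
$l{\left(-5 \right)} J{\left(-1 \right)} = 145 \left(-9\right) = -1305$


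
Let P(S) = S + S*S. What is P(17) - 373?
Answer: -67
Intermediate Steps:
P(S) = S + S²
P(17) - 373 = 17*(1 + 17) - 373 = 17*18 - 373 = 306 - 373 = -67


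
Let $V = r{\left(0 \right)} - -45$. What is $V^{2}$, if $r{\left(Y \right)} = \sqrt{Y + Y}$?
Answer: $2025$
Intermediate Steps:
$r{\left(Y \right)} = \sqrt{2} \sqrt{Y}$ ($r{\left(Y \right)} = \sqrt{2 Y} = \sqrt{2} \sqrt{Y}$)
$V = 45$ ($V = \sqrt{2} \sqrt{0} - -45 = \sqrt{2} \cdot 0 + 45 = 0 + 45 = 45$)
$V^{2} = 45^{2} = 2025$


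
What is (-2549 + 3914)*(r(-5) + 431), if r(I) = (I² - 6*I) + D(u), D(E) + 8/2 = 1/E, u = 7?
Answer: 658125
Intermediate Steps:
D(E) = -4 + 1/E
r(I) = -27/7 + I² - 6*I (r(I) = (I² - 6*I) + (-4 + 1/7) = (I² - 6*I) + (-4 + ⅐) = (I² - 6*I) - 27/7 = -27/7 + I² - 6*I)
(-2549 + 3914)*(r(-5) + 431) = (-2549 + 3914)*((-27/7 + (-5)² - 6*(-5)) + 431) = 1365*((-27/7 + 25 + 30) + 431) = 1365*(358/7 + 431) = 1365*(3375/7) = 658125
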